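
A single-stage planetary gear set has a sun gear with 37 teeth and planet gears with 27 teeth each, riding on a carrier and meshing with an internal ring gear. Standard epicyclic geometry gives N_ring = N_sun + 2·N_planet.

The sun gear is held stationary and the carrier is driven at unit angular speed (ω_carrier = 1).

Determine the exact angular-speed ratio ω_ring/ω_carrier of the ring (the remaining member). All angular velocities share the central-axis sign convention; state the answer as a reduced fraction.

N_ring = 37 + 2·27 = 91
37(ω_s−ω_c) = −91(ω_r−ω_c),  ω_s=0, ω_c=1
ω_r = 1 − (37/91)(0−1) = 128/91
ω_r/ω_c = 128/91

128/91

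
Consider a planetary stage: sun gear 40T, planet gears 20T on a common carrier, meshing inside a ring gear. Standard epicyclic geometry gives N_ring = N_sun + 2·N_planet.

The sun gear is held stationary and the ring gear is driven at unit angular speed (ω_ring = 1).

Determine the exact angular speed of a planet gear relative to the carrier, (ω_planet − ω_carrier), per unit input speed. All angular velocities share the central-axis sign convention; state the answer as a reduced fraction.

4/3

N_ring = 40 + 2·20 = 80
40(ω_s−ω_c) = −80(ω_r−ω_c),  ω_s=0, ω_r=1
40(0−ω_c) = −80(1−ω_c)  ⇒  120ω_c = 80  ⇒  ω_c = 2/3
sun–planet: 40·(0−2/3) = −20·(ω_p−ω_c)  ⇒  ω_p−ω_c = −(40/20)·(-2/3) = 4/3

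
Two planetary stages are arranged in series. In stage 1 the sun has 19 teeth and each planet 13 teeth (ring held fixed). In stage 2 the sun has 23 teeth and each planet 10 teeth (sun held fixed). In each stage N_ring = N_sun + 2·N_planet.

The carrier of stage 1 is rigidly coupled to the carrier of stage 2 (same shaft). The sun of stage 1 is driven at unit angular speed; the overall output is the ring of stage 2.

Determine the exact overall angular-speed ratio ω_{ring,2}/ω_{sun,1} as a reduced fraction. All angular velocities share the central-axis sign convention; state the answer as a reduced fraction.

Stage 1: N_ring = 19 + 2·13 = 45
Stage 1: 19(ω_s−ω_c) = −45(ω_r−ω_c),  ω_r=0, ω_s=1
Stage 1: 19(1−ω_c) = −45(0−ω_c)  ⇒  64ω_c = 19  ⇒  ω_c = 19/64
  ⇒ ω_c¹/ω_s¹ = 19/64
Stage 2: N_ring = 23 + 2·10 = 43
Stage 2: 23(ω_s−ω_c) = −43(ω_r−ω_c),  ω_s=0, ω_c=1
Stage 2: ω_r = 1 − (23/43)(0−1) = 66/43
  ⇒ ω_r²/ω_c² = 66/43
Coupling ω_c² = ω_c¹ ⇒ overall = 19/64 × 66/43 = 627/1376

627/1376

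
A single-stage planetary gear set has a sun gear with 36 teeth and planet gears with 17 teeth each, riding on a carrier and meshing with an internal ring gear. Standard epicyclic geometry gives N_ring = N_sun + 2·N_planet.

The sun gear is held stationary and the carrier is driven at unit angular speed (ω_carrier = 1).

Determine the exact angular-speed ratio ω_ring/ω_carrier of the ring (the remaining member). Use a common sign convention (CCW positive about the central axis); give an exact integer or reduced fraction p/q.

N_ring = 36 + 2·17 = 70
36(ω_s−ω_c) = −70(ω_r−ω_c),  ω_s=0, ω_c=1
ω_r = 1 − (36/70)(0−1) = 53/35
ω_r/ω_c = 53/35

53/35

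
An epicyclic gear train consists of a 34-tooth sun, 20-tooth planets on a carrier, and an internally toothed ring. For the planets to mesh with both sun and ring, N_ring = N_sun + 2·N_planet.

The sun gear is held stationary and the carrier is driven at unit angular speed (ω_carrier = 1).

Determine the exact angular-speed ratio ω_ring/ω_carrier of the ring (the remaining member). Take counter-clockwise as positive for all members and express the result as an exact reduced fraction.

N_ring = 34 + 2·20 = 74
34(ω_s−ω_c) = −74(ω_r−ω_c),  ω_s=0, ω_c=1
ω_r = 1 − (34/74)(0−1) = 54/37
ω_r/ω_c = 54/37

54/37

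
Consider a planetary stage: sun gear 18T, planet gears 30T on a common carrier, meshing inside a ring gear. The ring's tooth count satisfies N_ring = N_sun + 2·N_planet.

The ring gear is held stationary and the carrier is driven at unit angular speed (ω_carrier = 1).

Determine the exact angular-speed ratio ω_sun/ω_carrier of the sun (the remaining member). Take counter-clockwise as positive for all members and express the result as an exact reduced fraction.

16/3

N_ring = 18 + 2·30 = 78
18(ω_s−ω_c) = −78(ω_r−ω_c),  ω_r=0, ω_c=1
ω_s = 1 − (78/18)(0−1) = 16/3
ω_s/ω_c = 16/3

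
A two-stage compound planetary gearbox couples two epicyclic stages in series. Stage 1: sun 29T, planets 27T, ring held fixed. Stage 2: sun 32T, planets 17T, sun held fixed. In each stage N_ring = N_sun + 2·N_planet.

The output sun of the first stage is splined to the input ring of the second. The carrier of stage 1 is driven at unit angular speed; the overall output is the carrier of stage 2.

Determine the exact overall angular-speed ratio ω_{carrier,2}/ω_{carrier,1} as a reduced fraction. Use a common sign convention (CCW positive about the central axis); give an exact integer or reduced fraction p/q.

Stage 1: N_ring = 29 + 2·27 = 83
Stage 1: 29(ω_s−ω_c) = −83(ω_r−ω_c),  ω_r=0, ω_c=1
Stage 1: ω_s = 1 − (83/29)(0−1) = 112/29
  ⇒ ω_s¹/ω_c¹ = 112/29
Stage 2: N_ring = 32 + 2·17 = 66
Stage 2: 32(ω_s−ω_c) = −66(ω_r−ω_c),  ω_s=0, ω_r=1
Stage 2: 32(0−ω_c) = −66(1−ω_c)  ⇒  98ω_c = 66  ⇒  ω_c = 33/49
  ⇒ ω_c²/ω_r² = 33/49
Coupling ω_r² = ω_s¹ ⇒ overall = 112/29 × 33/49 = 528/203

528/203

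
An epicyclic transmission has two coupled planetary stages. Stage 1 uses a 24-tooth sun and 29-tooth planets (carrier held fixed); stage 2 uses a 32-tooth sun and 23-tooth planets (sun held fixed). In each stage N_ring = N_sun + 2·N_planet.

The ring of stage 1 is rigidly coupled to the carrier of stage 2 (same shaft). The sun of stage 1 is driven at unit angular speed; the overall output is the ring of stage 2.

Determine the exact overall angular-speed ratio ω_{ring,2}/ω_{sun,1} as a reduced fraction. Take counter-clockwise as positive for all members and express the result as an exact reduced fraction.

-220/533

Stage 1: N_ring = 24 + 2·29 = 82
Stage 1: 24(ω_s−ω_c) = −82(ω_r−ω_c),  ω_c=0, ω_s=1
Stage 1: ω_r = 0 − (24/82)(1−0) = -12/41
  ⇒ ω_r¹/ω_s¹ = -12/41
Stage 2: N_ring = 32 + 2·23 = 78
Stage 2: 32(ω_s−ω_c) = −78(ω_r−ω_c),  ω_s=0, ω_c=1
Stage 2: ω_r = 1 − (32/78)(0−1) = 55/39
  ⇒ ω_r²/ω_c² = 55/39
Coupling ω_c² = ω_r¹ ⇒ overall = -12/41 × 55/39 = -220/533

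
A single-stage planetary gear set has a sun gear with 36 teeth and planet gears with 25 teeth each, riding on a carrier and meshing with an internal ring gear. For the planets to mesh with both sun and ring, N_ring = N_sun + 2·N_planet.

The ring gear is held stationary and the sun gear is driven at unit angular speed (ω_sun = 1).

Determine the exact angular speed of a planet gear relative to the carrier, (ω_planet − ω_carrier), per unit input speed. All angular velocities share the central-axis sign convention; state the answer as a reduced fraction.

-1548/1525

N_ring = 36 + 2·25 = 86
36(ω_s−ω_c) = −86(ω_r−ω_c),  ω_r=0, ω_s=1
36(1−ω_c) = −86(0−ω_c)  ⇒  122ω_c = 36  ⇒  ω_c = 18/61
sun–planet: 36·(1−18/61) = −25·(ω_p−ω_c)  ⇒  ω_p−ω_c = −(36/25)·(43/61) = -1548/1525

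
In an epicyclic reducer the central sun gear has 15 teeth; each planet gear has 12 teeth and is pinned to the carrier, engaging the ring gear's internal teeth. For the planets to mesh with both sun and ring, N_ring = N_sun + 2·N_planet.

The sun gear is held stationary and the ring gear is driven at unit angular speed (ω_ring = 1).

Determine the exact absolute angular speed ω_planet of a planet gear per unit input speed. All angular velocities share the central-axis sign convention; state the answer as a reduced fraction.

13/8

N_ring = 15 + 2·12 = 39
15(ω_s−ω_c) = −39(ω_r−ω_c),  ω_s=0, ω_r=1
15(0−ω_c) = −39(1−ω_c)  ⇒  54ω_c = 39  ⇒  ω_c = 13/18
sun–planet: 15·(0−13/18) = −12·(ω_p−ω_c)  ⇒  ω_p−ω_c = −(15/12)·(-13/18) = 65/72
ω_p = 13/18 + 65/72 = 13/8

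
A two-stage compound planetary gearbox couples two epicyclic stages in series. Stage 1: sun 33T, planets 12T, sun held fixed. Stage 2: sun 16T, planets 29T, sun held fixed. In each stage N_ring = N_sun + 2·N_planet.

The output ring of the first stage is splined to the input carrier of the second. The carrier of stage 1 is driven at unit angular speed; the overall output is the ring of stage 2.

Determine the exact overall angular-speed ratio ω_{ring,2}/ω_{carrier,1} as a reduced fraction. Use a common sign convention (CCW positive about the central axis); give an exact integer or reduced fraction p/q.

1350/703

Stage 1: N_ring = 33 + 2·12 = 57
Stage 1: 33(ω_s−ω_c) = −57(ω_r−ω_c),  ω_s=0, ω_c=1
Stage 1: ω_r = 1 − (33/57)(0−1) = 30/19
  ⇒ ω_r¹/ω_c¹ = 30/19
Stage 2: N_ring = 16 + 2·29 = 74
Stage 2: 16(ω_s−ω_c) = −74(ω_r−ω_c),  ω_s=0, ω_c=1
Stage 2: ω_r = 1 − (16/74)(0−1) = 45/37
  ⇒ ω_r²/ω_c² = 45/37
Coupling ω_c² = ω_r¹ ⇒ overall = 30/19 × 45/37 = 1350/703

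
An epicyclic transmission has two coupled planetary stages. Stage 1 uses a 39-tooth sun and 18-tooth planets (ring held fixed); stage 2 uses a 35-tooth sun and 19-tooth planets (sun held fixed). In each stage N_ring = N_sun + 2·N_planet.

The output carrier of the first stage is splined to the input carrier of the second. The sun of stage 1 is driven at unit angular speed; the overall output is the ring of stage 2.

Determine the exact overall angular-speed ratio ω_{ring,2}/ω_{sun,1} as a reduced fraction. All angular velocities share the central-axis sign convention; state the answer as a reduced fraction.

Stage 1: N_ring = 39 + 2·18 = 75
Stage 1: 39(ω_s−ω_c) = −75(ω_r−ω_c),  ω_r=0, ω_s=1
Stage 1: 39(1−ω_c) = −75(0−ω_c)  ⇒  114ω_c = 39  ⇒  ω_c = 13/38
  ⇒ ω_c¹/ω_s¹ = 13/38
Stage 2: N_ring = 35 + 2·19 = 73
Stage 2: 35(ω_s−ω_c) = −73(ω_r−ω_c),  ω_s=0, ω_c=1
Stage 2: ω_r = 1 − (35/73)(0−1) = 108/73
  ⇒ ω_r²/ω_c² = 108/73
Coupling ω_c² = ω_c¹ ⇒ overall = 13/38 × 108/73 = 702/1387

702/1387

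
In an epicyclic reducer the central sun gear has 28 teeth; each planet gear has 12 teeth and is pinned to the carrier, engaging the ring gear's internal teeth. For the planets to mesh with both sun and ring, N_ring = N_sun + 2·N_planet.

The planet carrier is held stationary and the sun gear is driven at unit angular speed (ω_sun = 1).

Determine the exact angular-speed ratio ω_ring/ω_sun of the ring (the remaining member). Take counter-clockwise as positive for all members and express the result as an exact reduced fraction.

N_ring = 28 + 2·12 = 52
28(ω_s−ω_c) = −52(ω_r−ω_c),  ω_c=0, ω_s=1
ω_r = 0 − (28/52)(1−0) = -7/13
ω_r/ω_s = -7/13

-7/13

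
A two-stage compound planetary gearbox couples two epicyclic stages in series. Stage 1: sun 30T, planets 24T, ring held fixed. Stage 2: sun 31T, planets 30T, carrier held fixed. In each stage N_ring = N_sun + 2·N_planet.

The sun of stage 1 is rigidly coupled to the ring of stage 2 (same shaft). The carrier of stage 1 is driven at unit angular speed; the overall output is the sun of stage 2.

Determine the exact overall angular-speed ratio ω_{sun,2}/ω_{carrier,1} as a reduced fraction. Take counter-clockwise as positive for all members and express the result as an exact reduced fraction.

-1638/155

Stage 1: N_ring = 30 + 2·24 = 78
Stage 1: 30(ω_s−ω_c) = −78(ω_r−ω_c),  ω_r=0, ω_c=1
Stage 1: ω_s = 1 − (78/30)(0−1) = 18/5
  ⇒ ω_s¹/ω_c¹ = 18/5
Stage 2: N_ring = 31 + 2·30 = 91
Stage 2: 31(ω_s−ω_c) = −91(ω_r−ω_c),  ω_c=0, ω_r=1
Stage 2: ω_s = 0 − (91/31)(1−0) = -91/31
  ⇒ ω_s²/ω_r² = -91/31
Coupling ω_r² = ω_s¹ ⇒ overall = 18/5 × -91/31 = -1638/155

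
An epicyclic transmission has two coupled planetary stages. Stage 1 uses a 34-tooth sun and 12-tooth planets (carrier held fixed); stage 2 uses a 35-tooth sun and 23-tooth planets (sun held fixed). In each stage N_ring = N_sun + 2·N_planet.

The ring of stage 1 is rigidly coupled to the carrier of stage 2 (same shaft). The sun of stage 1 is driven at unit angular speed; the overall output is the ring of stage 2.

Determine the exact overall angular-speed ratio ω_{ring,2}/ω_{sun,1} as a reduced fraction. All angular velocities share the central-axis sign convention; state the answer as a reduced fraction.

Stage 1: N_ring = 34 + 2·12 = 58
Stage 1: 34(ω_s−ω_c) = −58(ω_r−ω_c),  ω_c=0, ω_s=1
Stage 1: ω_r = 0 − (34/58)(1−0) = -17/29
  ⇒ ω_r¹/ω_s¹ = -17/29
Stage 2: N_ring = 35 + 2·23 = 81
Stage 2: 35(ω_s−ω_c) = −81(ω_r−ω_c),  ω_s=0, ω_c=1
Stage 2: ω_r = 1 − (35/81)(0−1) = 116/81
  ⇒ ω_r²/ω_c² = 116/81
Coupling ω_c² = ω_r¹ ⇒ overall = -17/29 × 116/81 = -68/81

-68/81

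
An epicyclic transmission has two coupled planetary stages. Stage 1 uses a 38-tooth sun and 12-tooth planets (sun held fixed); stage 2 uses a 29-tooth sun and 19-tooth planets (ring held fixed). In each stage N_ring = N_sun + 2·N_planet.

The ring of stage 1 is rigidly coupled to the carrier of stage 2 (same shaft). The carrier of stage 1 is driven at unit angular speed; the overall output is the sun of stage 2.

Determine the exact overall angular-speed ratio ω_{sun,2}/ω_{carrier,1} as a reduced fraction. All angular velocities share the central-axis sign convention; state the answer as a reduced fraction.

4800/899

Stage 1: N_ring = 38 + 2·12 = 62
Stage 1: 38(ω_s−ω_c) = −62(ω_r−ω_c),  ω_s=0, ω_c=1
Stage 1: ω_r = 1 − (38/62)(0−1) = 50/31
  ⇒ ω_r¹/ω_c¹ = 50/31
Stage 2: N_ring = 29 + 2·19 = 67
Stage 2: 29(ω_s−ω_c) = −67(ω_r−ω_c),  ω_r=0, ω_c=1
Stage 2: ω_s = 1 − (67/29)(0−1) = 96/29
  ⇒ ω_s²/ω_c² = 96/29
Coupling ω_c² = ω_r¹ ⇒ overall = 50/31 × 96/29 = 4800/899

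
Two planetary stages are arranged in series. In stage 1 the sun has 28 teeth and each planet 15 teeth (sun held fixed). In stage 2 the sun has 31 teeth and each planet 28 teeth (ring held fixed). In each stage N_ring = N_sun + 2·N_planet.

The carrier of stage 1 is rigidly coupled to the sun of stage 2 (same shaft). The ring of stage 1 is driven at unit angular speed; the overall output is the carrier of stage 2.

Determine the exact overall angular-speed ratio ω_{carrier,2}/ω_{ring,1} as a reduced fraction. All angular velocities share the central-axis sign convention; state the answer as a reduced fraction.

899/5074

Stage 1: N_ring = 28 + 2·15 = 58
Stage 1: 28(ω_s−ω_c) = −58(ω_r−ω_c),  ω_s=0, ω_r=1
Stage 1: 28(0−ω_c) = −58(1−ω_c)  ⇒  86ω_c = 58  ⇒  ω_c = 29/43
  ⇒ ω_c¹/ω_r¹ = 29/43
Stage 2: N_ring = 31 + 2·28 = 87
Stage 2: 31(ω_s−ω_c) = −87(ω_r−ω_c),  ω_r=0, ω_s=1
Stage 2: 31(1−ω_c) = −87(0−ω_c)  ⇒  118ω_c = 31  ⇒  ω_c = 31/118
  ⇒ ω_c²/ω_s² = 31/118
Coupling ω_s² = ω_c¹ ⇒ overall = 29/43 × 31/118 = 899/5074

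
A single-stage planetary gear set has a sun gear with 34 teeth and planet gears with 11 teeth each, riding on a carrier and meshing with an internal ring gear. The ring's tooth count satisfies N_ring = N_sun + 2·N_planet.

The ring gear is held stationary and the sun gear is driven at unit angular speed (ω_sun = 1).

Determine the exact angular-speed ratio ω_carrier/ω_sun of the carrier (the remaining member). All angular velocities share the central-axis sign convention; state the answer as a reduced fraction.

17/45

N_ring = 34 + 2·11 = 56
34(ω_s−ω_c) = −56(ω_r−ω_c),  ω_r=0, ω_s=1
34(1−ω_c) = −56(0−ω_c)  ⇒  90ω_c = 34  ⇒  ω_c = 17/45
ω_c/ω_s = 17/45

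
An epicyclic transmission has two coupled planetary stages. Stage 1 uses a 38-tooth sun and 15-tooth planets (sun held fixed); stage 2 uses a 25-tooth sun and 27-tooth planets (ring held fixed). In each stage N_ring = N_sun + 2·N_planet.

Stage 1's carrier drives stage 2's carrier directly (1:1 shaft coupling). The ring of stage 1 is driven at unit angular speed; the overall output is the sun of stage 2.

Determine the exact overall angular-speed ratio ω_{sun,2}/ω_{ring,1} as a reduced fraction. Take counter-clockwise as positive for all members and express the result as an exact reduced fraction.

3536/1325

Stage 1: N_ring = 38 + 2·15 = 68
Stage 1: 38(ω_s−ω_c) = −68(ω_r−ω_c),  ω_s=0, ω_r=1
Stage 1: 38(0−ω_c) = −68(1−ω_c)  ⇒  106ω_c = 68  ⇒  ω_c = 34/53
  ⇒ ω_c¹/ω_r¹ = 34/53
Stage 2: N_ring = 25 + 2·27 = 79
Stage 2: 25(ω_s−ω_c) = −79(ω_r−ω_c),  ω_r=0, ω_c=1
Stage 2: ω_s = 1 − (79/25)(0−1) = 104/25
  ⇒ ω_s²/ω_c² = 104/25
Coupling ω_c² = ω_c¹ ⇒ overall = 34/53 × 104/25 = 3536/1325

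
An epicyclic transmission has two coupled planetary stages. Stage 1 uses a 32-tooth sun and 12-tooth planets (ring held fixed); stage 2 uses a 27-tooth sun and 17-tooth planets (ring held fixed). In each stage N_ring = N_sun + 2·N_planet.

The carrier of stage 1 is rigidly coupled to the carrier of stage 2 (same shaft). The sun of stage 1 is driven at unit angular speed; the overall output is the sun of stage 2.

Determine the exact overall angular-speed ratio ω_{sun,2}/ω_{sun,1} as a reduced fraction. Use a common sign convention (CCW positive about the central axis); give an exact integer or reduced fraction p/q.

32/27

Stage 1: N_ring = 32 + 2·12 = 56
Stage 1: 32(ω_s−ω_c) = −56(ω_r−ω_c),  ω_r=0, ω_s=1
Stage 1: 32(1−ω_c) = −56(0−ω_c)  ⇒  88ω_c = 32  ⇒  ω_c = 4/11
  ⇒ ω_c¹/ω_s¹ = 4/11
Stage 2: N_ring = 27 + 2·17 = 61
Stage 2: 27(ω_s−ω_c) = −61(ω_r−ω_c),  ω_r=0, ω_c=1
Stage 2: ω_s = 1 − (61/27)(0−1) = 88/27
  ⇒ ω_s²/ω_c² = 88/27
Coupling ω_c² = ω_c¹ ⇒ overall = 4/11 × 88/27 = 32/27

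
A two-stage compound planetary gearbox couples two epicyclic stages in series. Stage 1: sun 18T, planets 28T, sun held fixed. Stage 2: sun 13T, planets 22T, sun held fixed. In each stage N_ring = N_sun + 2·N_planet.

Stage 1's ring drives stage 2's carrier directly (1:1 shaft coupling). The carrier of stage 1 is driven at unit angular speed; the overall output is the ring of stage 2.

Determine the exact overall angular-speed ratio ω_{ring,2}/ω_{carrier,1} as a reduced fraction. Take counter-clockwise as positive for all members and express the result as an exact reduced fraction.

3220/2109

Stage 1: N_ring = 18 + 2·28 = 74
Stage 1: 18(ω_s−ω_c) = −74(ω_r−ω_c),  ω_s=0, ω_c=1
Stage 1: ω_r = 1 − (18/74)(0−1) = 46/37
  ⇒ ω_r¹/ω_c¹ = 46/37
Stage 2: N_ring = 13 + 2·22 = 57
Stage 2: 13(ω_s−ω_c) = −57(ω_r−ω_c),  ω_s=0, ω_c=1
Stage 2: ω_r = 1 − (13/57)(0−1) = 70/57
  ⇒ ω_r²/ω_c² = 70/57
Coupling ω_c² = ω_r¹ ⇒ overall = 46/37 × 70/57 = 3220/2109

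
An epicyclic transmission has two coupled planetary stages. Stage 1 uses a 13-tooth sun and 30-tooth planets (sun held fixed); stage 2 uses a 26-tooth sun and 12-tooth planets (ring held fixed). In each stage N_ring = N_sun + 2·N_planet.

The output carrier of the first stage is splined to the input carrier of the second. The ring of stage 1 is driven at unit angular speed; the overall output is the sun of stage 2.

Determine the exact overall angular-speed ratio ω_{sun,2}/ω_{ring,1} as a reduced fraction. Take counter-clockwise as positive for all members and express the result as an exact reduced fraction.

Stage 1: N_ring = 13 + 2·30 = 73
Stage 1: 13(ω_s−ω_c) = −73(ω_r−ω_c),  ω_s=0, ω_r=1
Stage 1: 13(0−ω_c) = −73(1−ω_c)  ⇒  86ω_c = 73  ⇒  ω_c = 73/86
  ⇒ ω_c¹/ω_r¹ = 73/86
Stage 2: N_ring = 26 + 2·12 = 50
Stage 2: 26(ω_s−ω_c) = −50(ω_r−ω_c),  ω_r=0, ω_c=1
Stage 2: ω_s = 1 − (50/26)(0−1) = 38/13
  ⇒ ω_s²/ω_c² = 38/13
Coupling ω_c² = ω_c¹ ⇒ overall = 73/86 × 38/13 = 1387/559

1387/559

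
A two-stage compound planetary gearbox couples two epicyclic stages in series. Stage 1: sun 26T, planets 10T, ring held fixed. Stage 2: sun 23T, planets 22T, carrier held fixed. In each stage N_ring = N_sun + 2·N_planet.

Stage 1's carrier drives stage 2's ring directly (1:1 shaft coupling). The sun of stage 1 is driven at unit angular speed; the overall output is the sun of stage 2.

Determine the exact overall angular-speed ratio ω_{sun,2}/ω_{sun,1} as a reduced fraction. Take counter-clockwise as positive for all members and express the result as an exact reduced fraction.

Stage 1: N_ring = 26 + 2·10 = 46
Stage 1: 26(ω_s−ω_c) = −46(ω_r−ω_c),  ω_r=0, ω_s=1
Stage 1: 26(1−ω_c) = −46(0−ω_c)  ⇒  72ω_c = 26  ⇒  ω_c = 13/36
  ⇒ ω_c¹/ω_s¹ = 13/36
Stage 2: N_ring = 23 + 2·22 = 67
Stage 2: 23(ω_s−ω_c) = −67(ω_r−ω_c),  ω_c=0, ω_r=1
Stage 2: ω_s = 0 − (67/23)(1−0) = -67/23
  ⇒ ω_s²/ω_r² = -67/23
Coupling ω_r² = ω_c¹ ⇒ overall = 13/36 × -67/23 = -871/828

-871/828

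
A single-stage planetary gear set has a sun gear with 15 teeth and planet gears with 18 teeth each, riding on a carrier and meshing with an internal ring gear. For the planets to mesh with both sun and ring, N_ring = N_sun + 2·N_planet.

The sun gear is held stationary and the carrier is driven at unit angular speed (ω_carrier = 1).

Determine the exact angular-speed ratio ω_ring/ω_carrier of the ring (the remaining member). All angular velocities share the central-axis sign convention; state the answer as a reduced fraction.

N_ring = 15 + 2·18 = 51
15(ω_s−ω_c) = −51(ω_r−ω_c),  ω_s=0, ω_c=1
ω_r = 1 − (15/51)(0−1) = 22/17
ω_r/ω_c = 22/17

22/17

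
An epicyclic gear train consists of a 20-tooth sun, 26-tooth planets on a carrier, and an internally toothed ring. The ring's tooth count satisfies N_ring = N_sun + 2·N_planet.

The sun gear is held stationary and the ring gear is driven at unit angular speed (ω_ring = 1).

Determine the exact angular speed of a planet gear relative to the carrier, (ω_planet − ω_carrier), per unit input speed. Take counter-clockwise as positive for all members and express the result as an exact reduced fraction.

N_ring = 20 + 2·26 = 72
20(ω_s−ω_c) = −72(ω_r−ω_c),  ω_s=0, ω_r=1
20(0−ω_c) = −72(1−ω_c)  ⇒  92ω_c = 72  ⇒  ω_c = 18/23
sun–planet: 20·(0−18/23) = −26·(ω_p−ω_c)  ⇒  ω_p−ω_c = −(20/26)·(-18/23) = 180/299

180/299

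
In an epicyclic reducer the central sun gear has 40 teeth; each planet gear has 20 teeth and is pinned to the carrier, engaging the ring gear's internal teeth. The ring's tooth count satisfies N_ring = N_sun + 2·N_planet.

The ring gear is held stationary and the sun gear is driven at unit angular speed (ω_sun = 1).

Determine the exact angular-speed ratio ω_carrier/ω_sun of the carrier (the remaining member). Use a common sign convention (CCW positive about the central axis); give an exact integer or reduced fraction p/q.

1/3

N_ring = 40 + 2·20 = 80
40(ω_s−ω_c) = −80(ω_r−ω_c),  ω_r=0, ω_s=1
40(1−ω_c) = −80(0−ω_c)  ⇒  120ω_c = 40  ⇒  ω_c = 1/3
ω_c/ω_s = 1/3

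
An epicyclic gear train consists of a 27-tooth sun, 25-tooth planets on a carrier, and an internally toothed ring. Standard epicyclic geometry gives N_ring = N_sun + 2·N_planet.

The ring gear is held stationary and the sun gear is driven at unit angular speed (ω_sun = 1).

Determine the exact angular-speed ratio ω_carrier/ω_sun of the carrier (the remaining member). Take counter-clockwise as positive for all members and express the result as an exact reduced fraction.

27/104

N_ring = 27 + 2·25 = 77
27(ω_s−ω_c) = −77(ω_r−ω_c),  ω_r=0, ω_s=1
27(1−ω_c) = −77(0−ω_c)  ⇒  104ω_c = 27  ⇒  ω_c = 27/104
ω_c/ω_s = 27/104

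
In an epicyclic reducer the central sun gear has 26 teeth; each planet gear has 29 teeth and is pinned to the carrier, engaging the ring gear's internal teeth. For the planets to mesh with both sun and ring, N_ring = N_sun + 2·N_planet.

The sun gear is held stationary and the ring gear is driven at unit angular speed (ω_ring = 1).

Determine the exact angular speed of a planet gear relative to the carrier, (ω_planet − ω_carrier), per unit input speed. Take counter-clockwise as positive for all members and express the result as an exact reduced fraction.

N_ring = 26 + 2·29 = 84
26(ω_s−ω_c) = −84(ω_r−ω_c),  ω_s=0, ω_r=1
26(0−ω_c) = −84(1−ω_c)  ⇒  110ω_c = 84  ⇒  ω_c = 42/55
sun–planet: 26·(0−42/55) = −29·(ω_p−ω_c)  ⇒  ω_p−ω_c = −(26/29)·(-42/55) = 1092/1595

1092/1595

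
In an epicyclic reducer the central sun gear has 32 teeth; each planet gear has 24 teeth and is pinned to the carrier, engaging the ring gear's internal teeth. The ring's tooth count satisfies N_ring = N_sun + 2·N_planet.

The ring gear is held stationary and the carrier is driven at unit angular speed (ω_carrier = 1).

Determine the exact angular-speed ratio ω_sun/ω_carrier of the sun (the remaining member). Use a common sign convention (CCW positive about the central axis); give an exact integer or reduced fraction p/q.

N_ring = 32 + 2·24 = 80
32(ω_s−ω_c) = −80(ω_r−ω_c),  ω_r=0, ω_c=1
ω_s = 1 − (80/32)(0−1) = 7/2
ω_s/ω_c = 7/2

7/2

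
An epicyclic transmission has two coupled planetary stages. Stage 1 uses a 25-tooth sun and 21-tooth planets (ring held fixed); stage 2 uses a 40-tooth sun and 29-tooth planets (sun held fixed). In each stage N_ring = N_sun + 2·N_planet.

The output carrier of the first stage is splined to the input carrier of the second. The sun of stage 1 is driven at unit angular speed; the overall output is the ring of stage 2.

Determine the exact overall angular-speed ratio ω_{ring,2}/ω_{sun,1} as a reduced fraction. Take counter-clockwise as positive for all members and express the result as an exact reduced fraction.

Stage 1: N_ring = 25 + 2·21 = 67
Stage 1: 25(ω_s−ω_c) = −67(ω_r−ω_c),  ω_r=0, ω_s=1
Stage 1: 25(1−ω_c) = −67(0−ω_c)  ⇒  92ω_c = 25  ⇒  ω_c = 25/92
  ⇒ ω_c¹/ω_s¹ = 25/92
Stage 2: N_ring = 40 + 2·29 = 98
Stage 2: 40(ω_s−ω_c) = −98(ω_r−ω_c),  ω_s=0, ω_c=1
Stage 2: ω_r = 1 − (40/98)(0−1) = 69/49
  ⇒ ω_r²/ω_c² = 69/49
Coupling ω_c² = ω_c¹ ⇒ overall = 25/92 × 69/49 = 75/196

75/196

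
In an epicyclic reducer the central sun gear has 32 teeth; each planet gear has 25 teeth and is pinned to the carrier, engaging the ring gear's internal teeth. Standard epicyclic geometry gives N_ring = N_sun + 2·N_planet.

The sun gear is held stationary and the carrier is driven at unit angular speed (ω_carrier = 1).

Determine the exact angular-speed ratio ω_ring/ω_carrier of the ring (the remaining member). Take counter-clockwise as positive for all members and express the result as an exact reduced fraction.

57/41

N_ring = 32 + 2·25 = 82
32(ω_s−ω_c) = −82(ω_r−ω_c),  ω_s=0, ω_c=1
ω_r = 1 − (32/82)(0−1) = 57/41
ω_r/ω_c = 57/41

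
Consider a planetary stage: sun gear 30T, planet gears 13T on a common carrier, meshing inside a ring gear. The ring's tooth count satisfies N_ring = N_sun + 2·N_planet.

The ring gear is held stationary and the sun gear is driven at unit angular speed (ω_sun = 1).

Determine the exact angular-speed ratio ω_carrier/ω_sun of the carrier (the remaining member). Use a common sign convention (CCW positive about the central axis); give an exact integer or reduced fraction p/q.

15/43

N_ring = 30 + 2·13 = 56
30(ω_s−ω_c) = −56(ω_r−ω_c),  ω_r=0, ω_s=1
30(1−ω_c) = −56(0−ω_c)  ⇒  86ω_c = 30  ⇒  ω_c = 15/43
ω_c/ω_s = 15/43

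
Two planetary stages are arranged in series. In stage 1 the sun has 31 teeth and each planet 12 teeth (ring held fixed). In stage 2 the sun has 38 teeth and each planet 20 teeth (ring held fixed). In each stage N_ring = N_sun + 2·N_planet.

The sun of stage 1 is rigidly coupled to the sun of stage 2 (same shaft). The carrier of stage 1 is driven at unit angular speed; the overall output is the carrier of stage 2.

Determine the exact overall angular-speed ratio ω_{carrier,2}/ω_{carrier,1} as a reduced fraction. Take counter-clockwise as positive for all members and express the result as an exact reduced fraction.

Stage 1: N_ring = 31 + 2·12 = 55
Stage 1: 31(ω_s−ω_c) = −55(ω_r−ω_c),  ω_r=0, ω_c=1
Stage 1: ω_s = 1 − (55/31)(0−1) = 86/31
  ⇒ ω_s¹/ω_c¹ = 86/31
Stage 2: N_ring = 38 + 2·20 = 78
Stage 2: 38(ω_s−ω_c) = −78(ω_r−ω_c),  ω_r=0, ω_s=1
Stage 2: 38(1−ω_c) = −78(0−ω_c)  ⇒  116ω_c = 38  ⇒  ω_c = 19/58
  ⇒ ω_c²/ω_s² = 19/58
Coupling ω_s² = ω_s¹ ⇒ overall = 86/31 × 19/58 = 817/899

817/899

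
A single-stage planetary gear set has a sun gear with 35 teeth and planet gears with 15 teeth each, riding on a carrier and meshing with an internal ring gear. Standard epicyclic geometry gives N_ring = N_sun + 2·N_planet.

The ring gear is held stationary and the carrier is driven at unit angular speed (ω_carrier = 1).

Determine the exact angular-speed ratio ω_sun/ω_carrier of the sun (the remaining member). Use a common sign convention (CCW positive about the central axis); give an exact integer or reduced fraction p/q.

N_ring = 35 + 2·15 = 65
35(ω_s−ω_c) = −65(ω_r−ω_c),  ω_r=0, ω_c=1
ω_s = 1 − (65/35)(0−1) = 20/7
ω_s/ω_c = 20/7

20/7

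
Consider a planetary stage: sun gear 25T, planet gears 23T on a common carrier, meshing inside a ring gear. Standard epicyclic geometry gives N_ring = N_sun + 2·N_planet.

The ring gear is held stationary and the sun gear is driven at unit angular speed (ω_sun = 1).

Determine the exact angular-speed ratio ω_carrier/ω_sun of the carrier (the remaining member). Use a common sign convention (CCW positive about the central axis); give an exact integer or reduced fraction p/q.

25/96

N_ring = 25 + 2·23 = 71
25(ω_s−ω_c) = −71(ω_r−ω_c),  ω_r=0, ω_s=1
25(1−ω_c) = −71(0−ω_c)  ⇒  96ω_c = 25  ⇒  ω_c = 25/96
ω_c/ω_s = 25/96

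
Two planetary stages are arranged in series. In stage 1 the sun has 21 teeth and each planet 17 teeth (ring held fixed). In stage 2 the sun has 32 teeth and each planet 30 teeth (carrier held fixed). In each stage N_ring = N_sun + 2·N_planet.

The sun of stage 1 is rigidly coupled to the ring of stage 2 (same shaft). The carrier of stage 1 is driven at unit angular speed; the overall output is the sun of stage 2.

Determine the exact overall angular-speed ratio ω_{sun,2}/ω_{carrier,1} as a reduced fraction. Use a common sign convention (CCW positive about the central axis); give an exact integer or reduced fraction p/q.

Stage 1: N_ring = 21 + 2·17 = 55
Stage 1: 21(ω_s−ω_c) = −55(ω_r−ω_c),  ω_r=0, ω_c=1
Stage 1: ω_s = 1 − (55/21)(0−1) = 76/21
  ⇒ ω_s¹/ω_c¹ = 76/21
Stage 2: N_ring = 32 + 2·30 = 92
Stage 2: 32(ω_s−ω_c) = −92(ω_r−ω_c),  ω_c=0, ω_r=1
Stage 2: ω_s = 0 − (92/32)(1−0) = -23/8
  ⇒ ω_s²/ω_r² = -23/8
Coupling ω_r² = ω_s¹ ⇒ overall = 76/21 × -23/8 = -437/42

-437/42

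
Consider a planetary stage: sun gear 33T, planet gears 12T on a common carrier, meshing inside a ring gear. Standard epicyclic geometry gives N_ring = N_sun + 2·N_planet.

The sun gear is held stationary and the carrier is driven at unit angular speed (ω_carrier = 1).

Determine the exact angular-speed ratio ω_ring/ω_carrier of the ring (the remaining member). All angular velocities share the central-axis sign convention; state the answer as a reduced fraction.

N_ring = 33 + 2·12 = 57
33(ω_s−ω_c) = −57(ω_r−ω_c),  ω_s=0, ω_c=1
ω_r = 1 − (33/57)(0−1) = 30/19
ω_r/ω_c = 30/19

30/19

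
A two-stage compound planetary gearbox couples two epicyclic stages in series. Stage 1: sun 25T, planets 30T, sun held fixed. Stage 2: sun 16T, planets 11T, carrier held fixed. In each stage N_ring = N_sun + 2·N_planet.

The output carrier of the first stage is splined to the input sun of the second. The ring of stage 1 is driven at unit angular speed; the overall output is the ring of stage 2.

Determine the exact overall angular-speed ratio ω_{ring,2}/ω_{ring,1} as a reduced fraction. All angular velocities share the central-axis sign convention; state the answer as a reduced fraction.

-68/209

Stage 1: N_ring = 25 + 2·30 = 85
Stage 1: 25(ω_s−ω_c) = −85(ω_r−ω_c),  ω_s=0, ω_r=1
Stage 1: 25(0−ω_c) = −85(1−ω_c)  ⇒  110ω_c = 85  ⇒  ω_c = 17/22
  ⇒ ω_c¹/ω_r¹ = 17/22
Stage 2: N_ring = 16 + 2·11 = 38
Stage 2: 16(ω_s−ω_c) = −38(ω_r−ω_c),  ω_c=0, ω_s=1
Stage 2: ω_r = 0 − (16/38)(1−0) = -8/19
  ⇒ ω_r²/ω_s² = -8/19
Coupling ω_s² = ω_c¹ ⇒ overall = 17/22 × -8/19 = -68/209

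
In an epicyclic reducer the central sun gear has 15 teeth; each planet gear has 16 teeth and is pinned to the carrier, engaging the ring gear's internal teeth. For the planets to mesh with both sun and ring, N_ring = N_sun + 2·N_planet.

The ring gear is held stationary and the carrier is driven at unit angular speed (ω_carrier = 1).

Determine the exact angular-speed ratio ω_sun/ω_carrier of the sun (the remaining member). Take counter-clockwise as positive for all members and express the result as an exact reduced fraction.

N_ring = 15 + 2·16 = 47
15(ω_s−ω_c) = −47(ω_r−ω_c),  ω_r=0, ω_c=1
ω_s = 1 − (47/15)(0−1) = 62/15
ω_s/ω_c = 62/15

62/15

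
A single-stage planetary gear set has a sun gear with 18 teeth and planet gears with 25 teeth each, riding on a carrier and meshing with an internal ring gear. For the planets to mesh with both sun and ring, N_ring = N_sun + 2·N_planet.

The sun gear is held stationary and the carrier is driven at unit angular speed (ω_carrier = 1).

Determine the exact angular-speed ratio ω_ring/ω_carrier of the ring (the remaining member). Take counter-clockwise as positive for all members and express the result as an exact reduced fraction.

43/34

N_ring = 18 + 2·25 = 68
18(ω_s−ω_c) = −68(ω_r−ω_c),  ω_s=0, ω_c=1
ω_r = 1 − (18/68)(0−1) = 43/34
ω_r/ω_c = 43/34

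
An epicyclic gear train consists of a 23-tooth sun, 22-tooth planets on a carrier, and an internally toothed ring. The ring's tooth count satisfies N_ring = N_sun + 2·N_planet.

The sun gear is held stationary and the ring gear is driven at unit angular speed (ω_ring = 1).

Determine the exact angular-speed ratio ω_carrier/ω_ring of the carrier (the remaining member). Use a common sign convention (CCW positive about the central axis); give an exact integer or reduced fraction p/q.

67/90

N_ring = 23 + 2·22 = 67
23(ω_s−ω_c) = −67(ω_r−ω_c),  ω_s=0, ω_r=1
23(0−ω_c) = −67(1−ω_c)  ⇒  90ω_c = 67  ⇒  ω_c = 67/90
ω_c/ω_r = 67/90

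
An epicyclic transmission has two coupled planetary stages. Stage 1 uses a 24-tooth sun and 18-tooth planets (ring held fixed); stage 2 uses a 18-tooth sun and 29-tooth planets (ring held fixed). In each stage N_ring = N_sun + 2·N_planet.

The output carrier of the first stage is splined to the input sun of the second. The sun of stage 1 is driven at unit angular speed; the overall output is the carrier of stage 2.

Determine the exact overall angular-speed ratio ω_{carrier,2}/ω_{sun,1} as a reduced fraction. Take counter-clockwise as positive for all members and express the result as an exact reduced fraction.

Stage 1: N_ring = 24 + 2·18 = 60
Stage 1: 24(ω_s−ω_c) = −60(ω_r−ω_c),  ω_r=0, ω_s=1
Stage 1: 24(1−ω_c) = −60(0−ω_c)  ⇒  84ω_c = 24  ⇒  ω_c = 2/7
  ⇒ ω_c¹/ω_s¹ = 2/7
Stage 2: N_ring = 18 + 2·29 = 76
Stage 2: 18(ω_s−ω_c) = −76(ω_r−ω_c),  ω_r=0, ω_s=1
Stage 2: 18(1−ω_c) = −76(0−ω_c)  ⇒  94ω_c = 18  ⇒  ω_c = 9/47
  ⇒ ω_c²/ω_s² = 9/47
Coupling ω_s² = ω_c¹ ⇒ overall = 2/7 × 9/47 = 18/329

18/329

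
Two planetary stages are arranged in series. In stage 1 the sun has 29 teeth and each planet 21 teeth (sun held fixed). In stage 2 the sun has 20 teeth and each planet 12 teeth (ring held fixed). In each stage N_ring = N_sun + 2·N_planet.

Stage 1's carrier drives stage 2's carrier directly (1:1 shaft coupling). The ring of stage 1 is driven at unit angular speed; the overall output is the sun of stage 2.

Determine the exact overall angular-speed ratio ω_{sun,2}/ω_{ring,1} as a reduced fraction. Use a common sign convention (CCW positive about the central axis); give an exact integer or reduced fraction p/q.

Stage 1: N_ring = 29 + 2·21 = 71
Stage 1: 29(ω_s−ω_c) = −71(ω_r−ω_c),  ω_s=0, ω_r=1
Stage 1: 29(0−ω_c) = −71(1−ω_c)  ⇒  100ω_c = 71  ⇒  ω_c = 71/100
  ⇒ ω_c¹/ω_r¹ = 71/100
Stage 2: N_ring = 20 + 2·12 = 44
Stage 2: 20(ω_s−ω_c) = −44(ω_r−ω_c),  ω_r=0, ω_c=1
Stage 2: ω_s = 1 − (44/20)(0−1) = 16/5
  ⇒ ω_s²/ω_c² = 16/5
Coupling ω_c² = ω_c¹ ⇒ overall = 71/100 × 16/5 = 284/125

284/125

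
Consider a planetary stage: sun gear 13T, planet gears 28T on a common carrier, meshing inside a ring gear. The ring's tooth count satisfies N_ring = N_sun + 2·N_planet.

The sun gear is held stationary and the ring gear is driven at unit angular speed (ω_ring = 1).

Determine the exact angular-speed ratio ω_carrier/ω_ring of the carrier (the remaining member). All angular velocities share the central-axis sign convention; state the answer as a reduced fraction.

N_ring = 13 + 2·28 = 69
13(ω_s−ω_c) = −69(ω_r−ω_c),  ω_s=0, ω_r=1
13(0−ω_c) = −69(1−ω_c)  ⇒  82ω_c = 69  ⇒  ω_c = 69/82
ω_c/ω_r = 69/82

69/82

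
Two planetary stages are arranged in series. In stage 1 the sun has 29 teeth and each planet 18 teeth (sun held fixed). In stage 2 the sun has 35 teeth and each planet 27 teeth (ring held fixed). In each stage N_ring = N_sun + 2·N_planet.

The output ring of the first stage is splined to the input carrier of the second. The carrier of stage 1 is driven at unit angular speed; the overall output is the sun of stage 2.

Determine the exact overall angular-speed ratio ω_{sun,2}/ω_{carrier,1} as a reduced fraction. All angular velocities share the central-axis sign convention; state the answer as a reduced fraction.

Stage 1: N_ring = 29 + 2·18 = 65
Stage 1: 29(ω_s−ω_c) = −65(ω_r−ω_c),  ω_s=0, ω_c=1
Stage 1: ω_r = 1 − (29/65)(0−1) = 94/65
  ⇒ ω_r¹/ω_c¹ = 94/65
Stage 2: N_ring = 35 + 2·27 = 89
Stage 2: 35(ω_s−ω_c) = −89(ω_r−ω_c),  ω_r=0, ω_c=1
Stage 2: ω_s = 1 − (89/35)(0−1) = 124/35
  ⇒ ω_s²/ω_c² = 124/35
Coupling ω_c² = ω_r¹ ⇒ overall = 94/65 × 124/35 = 11656/2275

11656/2275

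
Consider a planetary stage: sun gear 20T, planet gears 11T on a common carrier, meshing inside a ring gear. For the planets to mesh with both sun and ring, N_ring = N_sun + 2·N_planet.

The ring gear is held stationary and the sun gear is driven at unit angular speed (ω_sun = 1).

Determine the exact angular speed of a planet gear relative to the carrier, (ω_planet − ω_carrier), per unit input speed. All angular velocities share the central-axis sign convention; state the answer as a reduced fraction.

-420/341

N_ring = 20 + 2·11 = 42
20(ω_s−ω_c) = −42(ω_r−ω_c),  ω_r=0, ω_s=1
20(1−ω_c) = −42(0−ω_c)  ⇒  62ω_c = 20  ⇒  ω_c = 10/31
sun–planet: 20·(1−10/31) = −11·(ω_p−ω_c)  ⇒  ω_p−ω_c = −(20/11)·(21/31) = -420/341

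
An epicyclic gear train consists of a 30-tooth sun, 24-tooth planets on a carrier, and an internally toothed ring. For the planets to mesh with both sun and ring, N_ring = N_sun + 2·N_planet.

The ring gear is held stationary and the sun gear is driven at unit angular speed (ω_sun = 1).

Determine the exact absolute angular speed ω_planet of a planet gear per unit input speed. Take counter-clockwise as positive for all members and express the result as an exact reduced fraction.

N_ring = 30 + 2·24 = 78
30(ω_s−ω_c) = −78(ω_r−ω_c),  ω_r=0, ω_s=1
30(1−ω_c) = −78(0−ω_c)  ⇒  108ω_c = 30  ⇒  ω_c = 5/18
sun–planet: 30·(1−5/18) = −24·(ω_p−ω_c)  ⇒  ω_p−ω_c = −(30/24)·(13/18) = -65/72
ω_p = 5/18 − 65/72 = -5/8

-5/8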